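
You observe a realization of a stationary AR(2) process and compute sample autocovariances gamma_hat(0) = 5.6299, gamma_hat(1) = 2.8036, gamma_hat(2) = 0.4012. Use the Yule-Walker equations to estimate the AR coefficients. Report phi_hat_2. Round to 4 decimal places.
\hat\phi_{2} = -0.2350

The Yule-Walker equations for an AR(p) process read, in matrix form,
  Gamma_p phi = r_p,   with   (Gamma_p)_{ij} = gamma(|i - j|),
                       (r_p)_i = gamma(i),   i,j = 1..p.
Substitute the sample gammas (Toeplitz matrix and right-hand side of size 2):
  Gamma_p = [[5.6299, 2.8036], [2.8036, 5.6299]]
  r_p     = [2.8036, 0.4012]
Written out:
  5.6299 phi_1 + 2.8036 phi_2 = 2.8036
  2.8036 phi_1 + 5.6299 phi_2 = 0.4012
Solve by Cramer's rule:
  det = gamma(0)^2 - gamma(1)^2 = (5.6299)^2 - (2.8036)^2 = 31.69577401 - 7.86017296 = 23.83560105
  phi_hat_1 = [gamma(1) gamma(0) - gamma(1) gamma(2)] / det = [(2.8036)(5.6299) - (2.8036)(0.4012)] / 23.83560105 = 14.65918332 / 23.83560105 = 0.615
  phi_hat_2 = [gamma(0) gamma(2) - gamma(1)^2] / det = [(5.6299)(0.4012) - (2.8036)^2] / 23.83560105 = -5.60145708 / 23.83560105 = -0.235
So phi_hat = [0.6150, -0.2350].
Therefore phi_hat_2 = -0.2350.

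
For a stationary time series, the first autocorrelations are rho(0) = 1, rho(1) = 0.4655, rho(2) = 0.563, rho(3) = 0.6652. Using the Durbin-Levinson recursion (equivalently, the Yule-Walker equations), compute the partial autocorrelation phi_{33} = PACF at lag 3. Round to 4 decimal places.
\phi_{33} = 0.4970

The PACF at lag k is phi_{kk}, the last component of the solution
to the Yule-Walker system G_k phi = r_k where
  (G_k)_{ij} = rho(|i - j|), (r_k)_i = rho(i), i,j = 1..k.
Equivalently, Durbin-Levinson gives phi_{kk} iteratively:
  phi_{11} = rho(1)
  phi_{kk} = [rho(k) - sum_{j=1..k-1} phi_{k-1,j} rho(k-j)]
            / [1 - sum_{j=1..k-1} phi_{k-1,j} rho(j)],
  phi_{k,j} = phi_{k-1,j} - phi_{kk} phi_{k-1,k-j},  j = 1..k-1.
Step k = 1:
  phi_11 = rho(1) = 0.4655.
Step k = 2:
  phi_22 = [rho(2) - phi_11 rho(1)] / [1 - phi_11 rho(1)] = [0.563 - (0.4655)(0.4655)] / [1 - (0.4655)(0.4655)]
         = 0.34630975 / 0.78330975 = 0.442111.
  Update: phi_21 = phi_11 - phi_22 phi_11 = 0.4655 - (0.442111)(0.4655) = 0.259697.
Step k = 3:
  phi_33 = [rho(3) - phi_21 rho(2) - phi_22 rho(1)] / [1 - phi_21 rho(1) - phi_22 rho(2)]
    numerator   = 0.6652 - (0.259697)(0.563) - (0.442111)(0.4655) = 0.31318776
    denominator = 1 - (0.259697)(0.4655) - (0.442111)(0.563) = 0.63020245
  phi_33 = 0.31318776 / 0.63020245 = 0.497.
Therefore phi_{33} = 0.4970.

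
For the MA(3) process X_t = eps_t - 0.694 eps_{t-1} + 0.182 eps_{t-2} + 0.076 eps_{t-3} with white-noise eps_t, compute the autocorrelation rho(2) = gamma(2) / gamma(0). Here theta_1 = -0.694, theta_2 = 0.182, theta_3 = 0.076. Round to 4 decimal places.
\rho(2) = 0.0850

For an MA(q) process with theta_0 = 1, the autocovariance is
  gamma(k) = sigma^2 * sum_{i=0..q-k} theta_i * theta_{i+k},
and rho(k) = gamma(k) / gamma(0). Sigma^2 cancels.
  numerator   = (1)*(0.182) + (-0.694)*(0.076) = 0.129256.
  denominator = (1)^2 + (-0.694)^2 + (0.182)^2 + (0.076)^2 = 1.520536.
  rho(2) = 0.129256 / 1.520536 = 0.0850.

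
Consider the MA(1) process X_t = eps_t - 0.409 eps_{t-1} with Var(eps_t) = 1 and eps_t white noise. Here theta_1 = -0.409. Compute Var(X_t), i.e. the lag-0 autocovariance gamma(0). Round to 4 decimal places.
\gamma(0) = 1.1673

For an MA(q) process X_t = eps_t + sum_i theta_i eps_{t-i} with
Var(eps_t) = sigma^2, the variance is
  gamma(0) = sigma^2 * (1 + sum_i theta_i^2).
  sum_i theta_i^2 = (-0.409)^2 = 0.167281.
  gamma(0) = 1 * (1 + 0.167281) = 1 * 1.167281 = 1.167281, which rounds to 1.1673.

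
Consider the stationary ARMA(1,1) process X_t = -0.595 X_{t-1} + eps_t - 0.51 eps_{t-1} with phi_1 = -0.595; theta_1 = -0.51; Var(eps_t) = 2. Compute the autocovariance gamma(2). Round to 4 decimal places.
\gamma(2) = 2.6533

Multiply the model equation by X_{t-k} and take expectations. With theta_0 = psi_0 = 1 and psi_j the MA(infinity) weights, this gives
  gamma(k) - sum_i phi_i gamma(k-i) = c_k,
  c_k = sigma^2 * sum_{j=k..q} theta_j psi_{j-k}   (c_k = 0 for k > q),
using gamma(-m) = gamma(m).
psi-weights needed (psi_j = theta_j + sum_i phi_i psi_{j-i}):
  psi_1 = theta_1 + phi_1 = -0.51 + (-0.595) = -1.105
Right-hand sides:
  c_0 = sigma^2 (1 + theta_1 psi_1) = 2 * (1 + (-0.51)(-1.105)) = 2 * 1.56355 = 3.1271
  c_1 = sigma^2 theta_1 = 2 * (-0.51) = -1.02
  c_2 = 0
Equations for k = 0 and k = 1 (AR order 1):
  gamma(0) = phi_1 gamma(1) + c_0
  gamma(1) = phi_1 gamma(0) + c_1
Substituting the second into the first: gamma(0) (1 - phi_1^2) = c_0 + phi_1 c_1, so
  gamma(0) = (c_0 + phi_1 c_1) / (1 - phi_1^2) = (3.1271 + (-0.595)(-1.02)) / (1 - (-0.595)^2) = 3.734 / 0.645975 = 5.780409.
  gamma(1) = phi_1 gamma(0) + c_1 = (-0.595)(5.780409) + (-1.02) = -4.459344.
For k = 2 (> q): gamma(2) = phi_1 gamma(1) = (-0.595)(-4.459344) = 2.653309.
Therefore gamma(2) = 2.6533 (to 4 decimal places).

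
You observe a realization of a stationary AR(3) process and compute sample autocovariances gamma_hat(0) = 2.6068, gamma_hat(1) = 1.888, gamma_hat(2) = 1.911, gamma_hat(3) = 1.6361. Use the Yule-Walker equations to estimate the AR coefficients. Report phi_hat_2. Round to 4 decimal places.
\hat\phi_{2} = 0.4260

The Yule-Walker equations for an AR(p) process read, in matrix form,
  Gamma_p phi = r_p,   with   (Gamma_p)_{ij} = gamma(|i - j|),
                       (r_p)_i = gamma(i),   i,j = 1..p.
Substitute the sample gammas (Toeplitz matrix and right-hand side of size 3):
  Gamma_p = [[2.6068, 1.888, 1.911], [1.888, 2.6068, 1.888], [1.911, 1.888, 2.6068]]
  r_p     = [1.888, 1.911, 1.6361]
Written out (R1..R3):
  (R1) 2.6068 phi_1 + 1.888 phi_2 + 1.911 phi_3 = 1.888
  (R2) 1.888 phi_1 + 2.6068 phi_2 + 1.888 phi_3 = 1.911
  (R3) 1.911 phi_1 + 1.888 phi_2 + 2.6068 phi_3 = 1.6361
Gaussian elimination:
  R2 <- R2 - (1.888/2.6068) R1 = R2 - (0.72426) R1:  1.239398 phi_2 + 0.50394 phi_3 = 0.543598
  R3 <- R3 - (1.911/2.6068) R1 = R3 - (0.733083) R1:  0.50394 phi_2 + 1.205879 phi_3 = 0.25204
  R3 <- R3 - (0.50394/1.239398) R2 = R3 - (0.406601) R2:  1.000977 phi_3 = 0.031013
Back-substitution:
  phi_hat_3 = 0.031013 / 1.000977 = 0.030982
  phi_hat_2 = (0.543598 - (0.50394)(0.030982)) / 1.239398 = 0.426001
  phi_hat_1 = (1.888 - (1.888)(0.426001) - (1.911)(0.030982)) / 2.6068 = 0.393012
So phi_hat = [0.3930, 0.4260, 0.0310].
Therefore phi_hat_2 = 0.4260.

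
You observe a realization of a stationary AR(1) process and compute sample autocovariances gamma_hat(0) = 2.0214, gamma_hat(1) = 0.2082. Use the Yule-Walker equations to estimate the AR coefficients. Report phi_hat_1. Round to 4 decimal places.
\hat\phi_{1} = 0.1030

The Yule-Walker equations for an AR(p) process read, in matrix form,
  Gamma_p phi = r_p,   with   (Gamma_p)_{ij} = gamma(|i - j|),
                       (r_p)_i = gamma(i),   i,j = 1..p.
Substitute the sample gammas (Toeplitz matrix and right-hand side of size 1):
  Gamma_p = [[2.0214]]
  r_p     = [0.2082]
With p = 1 this is the single equation gamma(0) phi_1 = gamma(1):
  phi_hat_1 = gamma(1) / gamma(0) = 0.2082 / 2.0214 = 0.1030.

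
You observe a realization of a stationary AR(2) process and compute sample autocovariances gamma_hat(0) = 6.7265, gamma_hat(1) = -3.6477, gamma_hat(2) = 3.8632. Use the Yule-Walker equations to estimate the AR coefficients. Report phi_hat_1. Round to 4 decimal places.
\hat\phi_{1} = -0.3270

The Yule-Walker equations for an AR(p) process read, in matrix form,
  Gamma_p phi = r_p,   with   (Gamma_p)_{ij} = gamma(|i - j|),
                       (r_p)_i = gamma(i),   i,j = 1..p.
Substitute the sample gammas (Toeplitz matrix and right-hand side of size 2):
  Gamma_p = [[6.7265, -3.6477], [-3.6477, 6.7265]]
  r_p     = [-3.6477, 3.8632]
Written out:
  6.7265 phi_1 - 3.6477 phi_2 = -3.6477
  -3.6477 phi_1 + 6.7265 phi_2 = 3.8632
Solve by Cramer's rule:
  det = gamma(0)^2 - gamma(1)^2 = (6.7265)^2 - (-3.6477)^2 = 45.24580225 - 13.30571529 = 31.94008696
  phi_hat_1 = [gamma(1) gamma(0) - gamma(1) gamma(2)] / det = [(-3.6477)(6.7265) - (-3.6477)(3.8632)] / 31.94008696 = -10.44445941 / 31.94008696 = -0.327
  phi_hat_2 = [gamma(0) gamma(2) - gamma(1)^2] / det = [(6.7265)(3.8632) - (-3.6477)^2] / 31.94008696 = 12.68009951 / 31.94008696 = 0.397
So phi_hat = [-0.3270, 0.3970].
Therefore phi_hat_1 = -0.3270.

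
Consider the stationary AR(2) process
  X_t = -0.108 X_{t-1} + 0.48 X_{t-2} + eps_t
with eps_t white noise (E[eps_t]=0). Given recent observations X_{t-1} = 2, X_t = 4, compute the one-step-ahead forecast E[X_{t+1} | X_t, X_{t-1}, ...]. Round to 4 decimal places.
E[X_{t+1} \mid \mathcal F_t] = 0.5280

For an AR(p) model X_t = c + sum_i phi_i X_{t-i} + eps_t, the
one-step-ahead conditional mean is
  E[X_{t+1} | X_t, ...] = c + sum_i phi_i X_{t+1-i}.
Substitute known values:
  E[X_{t+1} | ...] = (-0.108) * (4) + (0.48) * (2)
                   = 0.5280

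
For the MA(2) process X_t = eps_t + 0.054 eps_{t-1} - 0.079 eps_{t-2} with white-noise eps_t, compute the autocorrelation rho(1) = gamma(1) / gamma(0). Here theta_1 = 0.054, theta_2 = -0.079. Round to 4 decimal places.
\rho(1) = 0.0493

For an MA(q) process with theta_0 = 1, the autocovariance is
  gamma(k) = sigma^2 * sum_{i=0..q-k} theta_i * theta_{i+k},
and rho(k) = gamma(k) / gamma(0). Sigma^2 cancels.
  numerator   = (1)*(0.054) + (0.054)*(-0.079) = 0.049734.
  denominator = (1)^2 + (0.054)^2 + (-0.079)^2 = 1.009157.
  rho(1) = 0.049734 / 1.009157 = 0.0493.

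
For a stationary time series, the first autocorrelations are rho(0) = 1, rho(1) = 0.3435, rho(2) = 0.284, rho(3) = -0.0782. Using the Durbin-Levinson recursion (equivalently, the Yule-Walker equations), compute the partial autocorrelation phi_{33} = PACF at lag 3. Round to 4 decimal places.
\phi_{33} = -0.2610

The PACF at lag k is phi_{kk}, the last component of the solution
to the Yule-Walker system G_k phi = r_k where
  (G_k)_{ij} = rho(|i - j|), (r_k)_i = rho(i), i,j = 1..k.
Equivalently, Durbin-Levinson gives phi_{kk} iteratively:
  phi_{11} = rho(1)
  phi_{kk} = [rho(k) - sum_{j=1..k-1} phi_{k-1,j} rho(k-j)]
            / [1 - sum_{j=1..k-1} phi_{k-1,j} rho(j)],
  phi_{k,j} = phi_{k-1,j} - phi_{kk} phi_{k-1,k-j},  j = 1..k-1.
Step k = 1:
  phi_11 = rho(1) = 0.3435.
Step k = 2:
  phi_22 = [rho(2) - phi_11 rho(1)] / [1 - phi_11 rho(1)] = [0.284 - (0.3435)(0.3435)] / [1 - (0.3435)(0.3435)]
         = 0.16600775 / 0.88200775 = 0.188216.
  Update: phi_21 = phi_11 - phi_22 phi_11 = 0.3435 - (0.188216)(0.3435) = 0.278848.
Step k = 3:
  phi_33 = [rho(3) - phi_21 rho(2) - phi_22 rho(1)] / [1 - phi_21 rho(1) - phi_22 rho(2)]
    numerator   = -0.0782 - (0.278848)(0.284) - (0.188216)(0.3435) = -0.22204491
    denominator = 1 - (0.278848)(0.3435) - (0.188216)(0.284) = 0.85076248
  phi_33 = -0.22204491 / 0.85076248 = -0.261.
Therefore phi_{33} = -0.2610.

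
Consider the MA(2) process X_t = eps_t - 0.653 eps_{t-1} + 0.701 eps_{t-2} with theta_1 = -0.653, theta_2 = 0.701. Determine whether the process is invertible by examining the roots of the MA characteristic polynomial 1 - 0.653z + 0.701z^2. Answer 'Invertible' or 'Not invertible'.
\text{Invertible}

The MA(q) characteristic polynomial is P(z) = 1 - 0.653z + 0.701z^2.
Invertibility requires all roots to lie outside the unit circle, i.e. |z| > 1 for every root.
Set 1 + (-0.653) z + (0.701) z^2 = 0, i.e. a z^2 + b z + c = 0 with a = 0.701, b = -0.653, c = 1.
Discriminant D = b^2 - 4ac = (-0.653)^2 - 4*(0.701)*1 = 0.426409 - (2.804) = -2.377591.
D < 0, so the roots are the complex-conjugate pair z = (-b +/- i sqrt(-D)) / (2a) = 0.4658 +/- 1.0998i.
For a conjugate pair |z|^2 = z * conj(z) = (product of roots) = c/a = 1/(0.701) = 1.426534, so |z| = sqrt(1.426534) = 1.1944 for both roots.
Moduli of all roots: 1.1944, 1.1944.
All moduli strictly greater than 1? Yes.
Verdict: Invertible.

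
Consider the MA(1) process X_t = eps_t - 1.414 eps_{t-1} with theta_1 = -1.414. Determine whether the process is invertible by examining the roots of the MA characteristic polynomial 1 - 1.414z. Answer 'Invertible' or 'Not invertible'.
\text{Not invertible}

The MA(q) characteristic polynomial is P(z) = 1 - 1.414z.
Invertibility requires all roots to lie outside the unit circle, i.e. |z| > 1 for every root.
This is linear in z: 1 + (-1.414) z = 0  =>  z = -1/(-1.414) = 0.707214,  |z| = 0.707214.
Moduli of all roots: 0.7072.
All moduli strictly greater than 1? No.
Verdict: Not invertible.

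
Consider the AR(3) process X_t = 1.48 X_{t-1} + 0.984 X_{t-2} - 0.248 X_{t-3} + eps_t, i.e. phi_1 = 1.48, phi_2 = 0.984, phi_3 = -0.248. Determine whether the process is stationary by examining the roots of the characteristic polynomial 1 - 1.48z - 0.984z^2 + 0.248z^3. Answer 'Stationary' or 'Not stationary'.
\text{Not stationary}

The AR(p) characteristic polynomial is P(z) = 1 - 1.48z - 0.984z^2 + 0.248z^3.
Stationarity requires all roots to lie outside the unit circle, i.e. |z| > 1 for every root.
Degree 3: look for a simple real root z0 first, then factor out (1 - z/z0) and solve the remaining quadratic.
Testing z0 = 5: P(5) = 1 + (-1.48)(5) + (-0.984)(5)^2 + (0.248)(5)^3
  = 1 + (-7.4) + (-24.6) + (31) = 0.  So z_0 = 5 is a root, |z_0| = 5.
Divide out the factor (1 - 0.2 z) = (1 - z/z0) (since 1/z0 = 0.2):
  P(z) = (1 - 0.2 z)(1 + (-1.28) z + (-1.24) z^2)
  [check: z-coef -1.28 - (0.2) = -1.48; z^2-coef -1.24 - (0.2)(-1.28) = -0.984; z^3-coef -(0.2)(-1.24) = 0.248.]
Remaining roots from the quadratic factor 1 + (-1.28) z + (-1.24) z^2:
  Set 1 + (-1.28) z + (-1.24) z^2 = 0, i.e. a z^2 + b z + c = 0 with a = -1.24, b = -1.28, c = 1.
  Discriminant D = b^2 - 4ac = (-1.28)^2 - 4*(-1.24)*1 = 1.6384 - (-4.96) = 6.5984.
  D >= 0, so the roots are real: z = (-b +/- sqrt(D)) / (2a) = (1.28 +/- 2.568735) / (-2.48).
    z_1 = (1.28 + 2.568735) / (-2.48) = -1.5519,   |z_1| = 1.5519.
    z_2 = (1.28 - 2.568735) / (-2.48) = 0.5197,   |z_2| = 0.5197.
Moduli of all roots: 5.0000, 1.5519, 0.5197.
All moduli strictly greater than 1? No.
Verdict: Not stationary.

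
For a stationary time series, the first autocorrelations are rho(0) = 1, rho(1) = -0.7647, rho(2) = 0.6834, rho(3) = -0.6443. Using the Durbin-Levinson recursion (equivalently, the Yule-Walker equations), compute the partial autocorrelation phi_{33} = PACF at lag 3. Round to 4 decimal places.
\phi_{33} = -0.1638

The PACF at lag k is phi_{kk}, the last component of the solution
to the Yule-Walker system G_k phi = r_k where
  (G_k)_{ij} = rho(|i - j|), (r_k)_i = rho(i), i,j = 1..k.
Equivalently, Durbin-Levinson gives phi_{kk} iteratively:
  phi_{11} = rho(1)
  phi_{kk} = [rho(k) - sum_{j=1..k-1} phi_{k-1,j} rho(k-j)]
            / [1 - sum_{j=1..k-1} phi_{k-1,j} rho(j)],
  phi_{k,j} = phi_{k-1,j} - phi_{kk} phi_{k-1,k-j},  j = 1..k-1.
Step k = 1:
  phi_11 = rho(1) = -0.7647.
Step k = 2:
  phi_22 = [rho(2) - phi_11 rho(1)] / [1 - phi_11 rho(1)] = [0.6834 - (-0.7647)(-0.7647)] / [1 - (-0.7647)(-0.7647)]
         = 0.09863391 / 0.41523391 = 0.237538.
  Update: phi_21 = phi_11 - phi_22 phi_11 = -0.7647 - (0.237538)(-0.7647) = -0.583055.
Step k = 3:
  phi_33 = [rho(3) - phi_21 rho(2) - phi_22 rho(1)] / [1 - phi_21 rho(1) - phi_22 rho(2)]
    numerator   = -0.6443 - (-0.583055)(0.6834) - (0.237538)(-0.7647) = -0.06419507
    denominator = 1 - (-0.583055)(-0.7647) - (0.237538)(0.6834) = 0.39180459
  phi_33 = -0.06419507 / 0.39180459 = -0.1638.
Therefore phi_{33} = -0.1638.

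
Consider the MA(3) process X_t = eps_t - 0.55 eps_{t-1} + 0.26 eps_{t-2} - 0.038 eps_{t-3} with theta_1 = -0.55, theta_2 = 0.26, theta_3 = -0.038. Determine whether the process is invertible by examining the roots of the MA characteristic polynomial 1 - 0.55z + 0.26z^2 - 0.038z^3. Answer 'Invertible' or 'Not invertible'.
\text{Invertible}

The MA(q) characteristic polynomial is P(z) = 1 - 0.55z + 0.26z^2 - 0.038z^3.
Invertibility requires all roots to lie outside the unit circle, i.e. |z| > 1 for every root.
Degree 3: look for a simple real root z0 first, then factor out (1 - z/z0) and solve the remaining quadratic.
Testing z0 = 5: P(5) = 1 + (-0.55)(5) + (0.26)(5)^2 + (-0.038)(5)^3
  = 1 + (-2.75) + (6.5) + (-4.75) = 0.  So z_0 = 5 is a root, |z_0| = 5.
Divide out the factor (1 - 0.2 z) = (1 - z/z0) (since 1/z0 = 0.2):
  P(z) = (1 - 0.2 z)(1 + (-0.35) z + (0.19) z^2)
  [check: z-coef -0.35 - (0.2) = -0.55; z^2-coef 0.19 - (0.2)(-0.35) = 0.26; z^3-coef -(0.2)(0.19) = -0.038.]
Remaining roots from the quadratic factor 1 + (-0.35) z + (0.19) z^2:
  Set 1 + (-0.35) z + (0.19) z^2 = 0, i.e. a z^2 + b z + c = 0 with a = 0.19, b = -0.35, c = 1.
  Discriminant D = b^2 - 4ac = (-0.35)^2 - 4*(0.19)*1 = 0.1225 - (0.76) = -0.6375.
  D < 0, so the roots are the complex-conjugate pair z = (-b +/- i sqrt(-D)) / (2a) = 0.9211 +/- 2.1011i.
  For a conjugate pair |z|^2 = z * conj(z) = (product of roots) = c/a = 1/(0.19) = 5.263158, so |z| = sqrt(5.263158) = 2.2942 for both roots.
Moduli of all roots: 5.0000, 2.2942, 2.2942.
All moduli strictly greater than 1? Yes.
Verdict: Invertible.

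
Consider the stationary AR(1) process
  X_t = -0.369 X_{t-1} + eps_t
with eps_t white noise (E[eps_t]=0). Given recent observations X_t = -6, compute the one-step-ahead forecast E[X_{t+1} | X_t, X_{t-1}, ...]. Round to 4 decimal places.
E[X_{t+1} \mid \mathcal F_t] = 2.2140

For an AR(p) model X_t = c + sum_i phi_i X_{t-i} + eps_t, the
one-step-ahead conditional mean is
  E[X_{t+1} | X_t, ...] = c + sum_i phi_i X_{t+1-i}.
Substitute known values:
  E[X_{t+1} | ...] = (-0.369) * (-6)
                   = 2.2140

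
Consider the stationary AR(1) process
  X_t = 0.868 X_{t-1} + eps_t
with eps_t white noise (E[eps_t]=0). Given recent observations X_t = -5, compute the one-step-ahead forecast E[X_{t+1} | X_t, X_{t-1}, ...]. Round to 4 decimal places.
E[X_{t+1} \mid \mathcal F_t] = -4.3400

For an AR(p) model X_t = c + sum_i phi_i X_{t-i} + eps_t, the
one-step-ahead conditional mean is
  E[X_{t+1} | X_t, ...] = c + sum_i phi_i X_{t+1-i}.
Substitute known values:
  E[X_{t+1} | ...] = (0.868) * (-5)
                   = -4.3400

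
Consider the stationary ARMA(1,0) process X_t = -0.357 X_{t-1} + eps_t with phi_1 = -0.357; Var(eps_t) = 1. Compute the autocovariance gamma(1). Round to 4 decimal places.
\gamma(1) = -0.4091

Multiply the model equation by X_{t-k} and take expectations. With theta_0 = psi_0 = 1 and psi_j the MA(infinity) weights, this gives
  gamma(k) - sum_i phi_i gamma(k-i) = c_k,
  c_k = sigma^2 * sum_{j=k..q} theta_j psi_{j-k}   (c_k = 0 for k > q),
using gamma(-m) = gamma(m).
Pure AR (q = 0): c_0 = sigma^2 = 1, c_k = 0 for k >= 1.
Equations for k = 0 and k = 1 (AR order 1):
  gamma(0) = phi_1 gamma(1) + c_0
  gamma(1) = phi_1 gamma(0) + c_1
Substituting the second into the first: gamma(0) (1 - phi_1^2) = c_0 + phi_1 c_1, so
  gamma(0) = c_0 / (1 - phi_1^2) = 1 / (1 - (-0.357)^2) = 1 / 0.872551 = 1.146065.
  gamma(1) = phi_1 gamma(0) = (-0.357)(1.146065) = -0.409145.
Therefore gamma(1) = -0.4091 (to 4 decimal places).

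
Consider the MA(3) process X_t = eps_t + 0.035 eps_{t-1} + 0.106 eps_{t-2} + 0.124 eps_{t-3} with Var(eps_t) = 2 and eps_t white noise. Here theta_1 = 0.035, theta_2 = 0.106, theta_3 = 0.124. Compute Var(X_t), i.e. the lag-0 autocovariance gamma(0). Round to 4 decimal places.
\gamma(0) = 2.0557

For an MA(q) process X_t = eps_t + sum_i theta_i eps_{t-i} with
Var(eps_t) = sigma^2, the variance is
  gamma(0) = sigma^2 * (1 + sum_i theta_i^2).
  sum_i theta_i^2 = (0.035)^2 + (0.106)^2 + (0.124)^2 = 0.001225 + 0.011236 + 0.015376 = 0.027837.
  gamma(0) = 2 * (1 + 0.027837) = 2 * 1.027837 = 2.055674, which rounds to 2.0557.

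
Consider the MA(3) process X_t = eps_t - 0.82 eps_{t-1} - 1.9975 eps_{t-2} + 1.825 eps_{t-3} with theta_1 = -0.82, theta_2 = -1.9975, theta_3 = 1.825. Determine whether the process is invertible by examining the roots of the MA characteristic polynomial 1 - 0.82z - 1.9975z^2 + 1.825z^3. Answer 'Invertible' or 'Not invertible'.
\text{Not invertible}

The MA(q) characteristic polynomial is P(z) = 1 - 0.82z - 1.9975z^2 + 1.825z^3.
Invertibility requires all roots to lie outside the unit circle, i.e. |z| > 1 for every root.
Degree 3: look for a simple real root z0 first, then factor out (1 - z/z0) and solve the remaining quadratic.
Testing z0 = 0.8: P(0.8) = 1 + (-0.82)(0.8) + (-1.9975)(0.8)^2 + (1.825)(0.8)^3
  = 1 + (-0.656) + (-1.2784) + (0.9344) = 0.  So z_0 = 0.8 is a root, |z_0| = 0.8.
Divide out the factor (1 - 1.25 z) = (1 - z/z0) (since 1/z0 = 1.25):
  P(z) = (1 - 1.25 z)(1 + (0.43) z + (-1.46) z^2)
  [check: z-coef 0.43 - (1.25) = -0.82; z^2-coef -1.46 - (1.25)(0.43) = -1.9975; z^3-coef -(1.25)(-1.46) = 1.825.]
Remaining roots from the quadratic factor 1 + (0.43) z + (-1.46) z^2:
  Set 1 + (0.43) z + (-1.46) z^2 = 0, i.e. a z^2 + b z + c = 0 with a = -1.46, b = 0.43, c = 1.
  Discriminant D = b^2 - 4ac = (0.43)^2 - 4*(-1.46)*1 = 0.1849 - (-5.84) = 6.0249.
  D >= 0, so the roots are real: z = (-b +/- sqrt(D)) / (2a) = (-0.43 +/- 2.454567) / (-2.92).
    z_1 = (-0.43 + 2.454567) / (-2.92) = -0.6933,   |z_1| = 0.6933.
    z_2 = (-0.43 - 2.454567) / (-2.92) = 0.9879,   |z_2| = 0.9879.
Moduli of all roots: 0.8000, 0.6933, 0.9879.
All moduli strictly greater than 1? No.
Verdict: Not invertible.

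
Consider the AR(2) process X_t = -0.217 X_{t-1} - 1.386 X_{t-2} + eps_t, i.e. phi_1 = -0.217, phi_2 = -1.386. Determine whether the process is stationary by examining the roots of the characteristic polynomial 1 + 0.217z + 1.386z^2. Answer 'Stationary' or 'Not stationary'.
\text{Not stationary}

The AR(p) characteristic polynomial is P(z) = 1 + 0.217z + 1.386z^2.
Stationarity requires all roots to lie outside the unit circle, i.e. |z| > 1 for every root.
Set 1 + (0.217) z + (1.386) z^2 = 0, i.e. a z^2 + b z + c = 0 with a = 1.386, b = 0.217, c = 1.
Discriminant D = b^2 - 4ac = (0.217)^2 - 4*(1.386)*1 = 0.047089 - (5.544) = -5.496911.
D < 0, so the roots are the complex-conjugate pair z = (-b +/- i sqrt(-D)) / (2a) = -0.0783 +/- 0.8458i.
For a conjugate pair |z|^2 = z * conj(z) = (product of roots) = c/a = 1/(1.386) = 0.721501, so |z| = sqrt(0.721501) = 0.8494 for both roots.
Moduli of all roots: 0.8494, 0.8494.
All moduli strictly greater than 1? No.
Verdict: Not stationary.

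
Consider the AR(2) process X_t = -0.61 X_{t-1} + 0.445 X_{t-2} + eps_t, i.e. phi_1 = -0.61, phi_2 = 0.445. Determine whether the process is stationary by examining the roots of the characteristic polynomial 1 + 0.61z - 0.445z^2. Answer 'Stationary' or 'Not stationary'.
\text{Not stationary}

The AR(p) characteristic polynomial is P(z) = 1 + 0.61z - 0.445z^2.
Stationarity requires all roots to lie outside the unit circle, i.e. |z| > 1 for every root.
Set 1 + (0.61) z + (-0.445) z^2 = 0, i.e. a z^2 + b z + c = 0 with a = -0.445, b = 0.61, c = 1.
Discriminant D = b^2 - 4ac = (0.61)^2 - 4*(-0.445)*1 = 0.3721 - (-1.78) = 2.1521.
D >= 0, so the roots are real: z = (-b +/- sqrt(D)) / (2a) = (-0.61 +/- 1.467004) / (-0.89).
  z_1 = (-0.61 + 1.467004) / (-0.89) = -0.9629,   |z_1| = 0.9629.
  z_2 = (-0.61 - 1.467004) / (-0.89) = 2.3337,   |z_2| = 2.3337.
Moduli of all roots: 0.9629, 2.3337.
All moduli strictly greater than 1? No.
Verdict: Not stationary.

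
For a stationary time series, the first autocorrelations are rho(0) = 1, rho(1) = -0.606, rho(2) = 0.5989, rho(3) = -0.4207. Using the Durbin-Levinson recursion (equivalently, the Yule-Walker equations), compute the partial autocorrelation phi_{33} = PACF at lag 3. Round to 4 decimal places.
\phi_{33} = 0.0570

The PACF at lag k is phi_{kk}, the last component of the solution
to the Yule-Walker system G_k phi = r_k where
  (G_k)_{ij} = rho(|i - j|), (r_k)_i = rho(i), i,j = 1..k.
Equivalently, Durbin-Levinson gives phi_{kk} iteratively:
  phi_{11} = rho(1)
  phi_{kk} = [rho(k) - sum_{j=1..k-1} phi_{k-1,j} rho(k-j)]
            / [1 - sum_{j=1..k-1} phi_{k-1,j} rho(j)],
  phi_{k,j} = phi_{k-1,j} - phi_{kk} phi_{k-1,k-j},  j = 1..k-1.
Step k = 1:
  phi_11 = rho(1) = -0.606.
Step k = 2:
  phi_22 = [rho(2) - phi_11 rho(1)] / [1 - phi_11 rho(1)] = [0.5989 - (-0.606)(-0.606)] / [1 - (-0.606)(-0.606)]
         = 0.231664 / 0.632764 = 0.366114.
  Update: phi_21 = phi_11 - phi_22 phi_11 = -0.606 - (0.366114)(-0.606) = -0.384135.
Step k = 3:
  phi_33 = [rho(3) - phi_21 rho(2) - phi_22 rho(1)] / [1 - phi_21 rho(1) - phi_22 rho(2)]
    numerator   = -0.4207 - (-0.384135)(0.5989) - (0.366114)(-0.606) = 0.03122358
    denominator = 1 - (-0.384135)(-0.606) - (0.366114)(0.5989) = 0.54794848
  phi_33 = 0.03122358 / 0.54794848 = 0.057.
Therefore phi_{33} = 0.0570.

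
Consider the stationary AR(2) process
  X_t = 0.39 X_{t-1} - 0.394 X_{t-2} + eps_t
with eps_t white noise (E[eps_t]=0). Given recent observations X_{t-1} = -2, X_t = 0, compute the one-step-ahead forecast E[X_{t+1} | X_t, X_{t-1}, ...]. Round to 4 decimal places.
E[X_{t+1} \mid \mathcal F_t] = 0.7880

For an AR(p) model X_t = c + sum_i phi_i X_{t-i} + eps_t, the
one-step-ahead conditional mean is
  E[X_{t+1} | X_t, ...] = c + sum_i phi_i X_{t+1-i}.
Substitute known values:
  E[X_{t+1} | ...] = (0.39) * (0) + (-0.394) * (-2)
                   = 0.7880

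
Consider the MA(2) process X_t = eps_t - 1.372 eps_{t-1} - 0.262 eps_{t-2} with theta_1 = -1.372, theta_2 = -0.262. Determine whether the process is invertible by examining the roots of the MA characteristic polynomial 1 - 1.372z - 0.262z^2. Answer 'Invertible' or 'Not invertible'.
\text{Not invertible}

The MA(q) characteristic polynomial is P(z) = 1 - 1.372z - 0.262z^2.
Invertibility requires all roots to lie outside the unit circle, i.e. |z| > 1 for every root.
Set 1 + (-1.372) z + (-0.262) z^2 = 0, i.e. a z^2 + b z + c = 0 with a = -0.262, b = -1.372, c = 1.
Discriminant D = b^2 - 4ac = (-1.372)^2 - 4*(-0.262)*1 = 1.882384 - (-1.048) = 2.930384.
D >= 0, so the roots are real: z = (-b +/- sqrt(D)) / (2a) = (1.372 +/- 1.711836) / (-0.524).
  z_1 = (1.372 + 1.711836) / (-0.524) = -5.8852,   |z_1| = 5.8852.
  z_2 = (1.372 - 1.711836) / (-0.524) = 0.6485,   |z_2| = 0.6485.
Moduli of all roots: 5.8852, 0.6485.
All moduli strictly greater than 1? No.
Verdict: Not invertible.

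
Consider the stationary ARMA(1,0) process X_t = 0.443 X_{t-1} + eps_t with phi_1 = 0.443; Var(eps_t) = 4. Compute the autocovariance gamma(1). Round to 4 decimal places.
\gamma(1) = 2.2047

Multiply the model equation by X_{t-k} and take expectations. With theta_0 = psi_0 = 1 and psi_j the MA(infinity) weights, this gives
  gamma(k) - sum_i phi_i gamma(k-i) = c_k,
  c_k = sigma^2 * sum_{j=k..q} theta_j psi_{j-k}   (c_k = 0 for k > q),
using gamma(-m) = gamma(m).
Pure AR (q = 0): c_0 = sigma^2 = 4, c_k = 0 for k >= 1.
Equations for k = 0 and k = 1 (AR order 1):
  gamma(0) = phi_1 gamma(1) + c_0
  gamma(1) = phi_1 gamma(0) + c_1
Substituting the second into the first: gamma(0) (1 - phi_1^2) = c_0 + phi_1 c_1, so
  gamma(0) = c_0 / (1 - phi_1^2) = 4 / (1 - (0.443)^2) = 4 / 0.803751 = 4.976666.
  gamma(1) = phi_1 gamma(0) = (0.443)(4.976666) = 2.204663.
Therefore gamma(1) = 2.2047 (to 4 decimal places).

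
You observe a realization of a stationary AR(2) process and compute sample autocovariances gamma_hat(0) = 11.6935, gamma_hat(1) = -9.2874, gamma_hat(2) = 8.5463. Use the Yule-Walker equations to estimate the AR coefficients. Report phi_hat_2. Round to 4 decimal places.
\hat\phi_{2} = 0.2710

The Yule-Walker equations for an AR(p) process read, in matrix form,
  Gamma_p phi = r_p,   with   (Gamma_p)_{ij} = gamma(|i - j|),
                       (r_p)_i = gamma(i),   i,j = 1..p.
Substitute the sample gammas (Toeplitz matrix and right-hand side of size 2):
  Gamma_p = [[11.6935, -9.2874], [-9.2874, 11.6935]]
  r_p     = [-9.2874, 8.5463]
Written out:
  11.6935 phi_1 - 9.2874 phi_2 = -9.2874
  -9.2874 phi_1 + 11.6935 phi_2 = 8.5463
Solve by Cramer's rule:
  det = gamma(0)^2 - gamma(1)^2 = (11.6935)^2 - (-9.2874)^2 = 136.73794225 - 86.25579876 = 50.48214349
  phi_hat_1 = [gamma(1) gamma(0) - gamma(1) gamma(2)] / det = [(-9.2874)(11.6935) - (-9.2874)(8.5463)] / 50.48214349 = -29.22930528 / 50.48214349 = -0.579
  phi_hat_2 = [gamma(0) gamma(2) - gamma(1)^2] / det = [(11.6935)(8.5463) - (-9.2874)^2] / 50.48214349 = 13.68036029 / 50.48214349 = 0.271
So phi_hat = [-0.5790, 0.2710].
Therefore phi_hat_2 = 0.2710.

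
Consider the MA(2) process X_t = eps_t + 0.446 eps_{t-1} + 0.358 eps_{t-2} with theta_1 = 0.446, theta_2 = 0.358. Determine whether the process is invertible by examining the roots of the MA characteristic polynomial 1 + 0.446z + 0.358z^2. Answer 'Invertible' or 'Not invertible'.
\text{Invertible}

The MA(q) characteristic polynomial is P(z) = 1 + 0.446z + 0.358z^2.
Invertibility requires all roots to lie outside the unit circle, i.e. |z| > 1 for every root.
Set 1 + (0.446) z + (0.358) z^2 = 0, i.e. a z^2 + b z + c = 0 with a = 0.358, b = 0.446, c = 1.
Discriminant D = b^2 - 4ac = (0.446)^2 - 4*(0.358)*1 = 0.198916 - (1.432) = -1.233084.
D < 0, so the roots are the complex-conjugate pair z = (-b +/- i sqrt(-D)) / (2a) = -0.6229 +/- 1.5509i.
For a conjugate pair |z|^2 = z * conj(z) = (product of roots) = c/a = 1/(0.358) = 2.793296, so |z| = sqrt(2.793296) = 1.6713 for both roots.
Moduli of all roots: 1.6713, 1.6713.
All moduli strictly greater than 1? Yes.
Verdict: Invertible.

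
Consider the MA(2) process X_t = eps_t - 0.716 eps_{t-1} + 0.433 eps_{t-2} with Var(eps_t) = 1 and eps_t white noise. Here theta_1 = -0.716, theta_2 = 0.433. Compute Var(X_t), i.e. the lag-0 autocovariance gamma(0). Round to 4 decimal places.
\gamma(0) = 1.7001

For an MA(q) process X_t = eps_t + sum_i theta_i eps_{t-i} with
Var(eps_t) = sigma^2, the variance is
  gamma(0) = sigma^2 * (1 + sum_i theta_i^2).
  sum_i theta_i^2 = (-0.716)^2 + (0.433)^2 = 0.512656 + 0.187489 = 0.700145.
  gamma(0) = 1 * (1 + 0.700145) = 1 * 1.700145 = 1.700145, which rounds to 1.7001.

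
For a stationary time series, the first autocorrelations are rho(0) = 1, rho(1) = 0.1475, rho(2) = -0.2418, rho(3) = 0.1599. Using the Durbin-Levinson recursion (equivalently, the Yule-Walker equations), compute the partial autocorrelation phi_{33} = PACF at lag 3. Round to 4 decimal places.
\phi_{33} = 0.2700

The PACF at lag k is phi_{kk}, the last component of the solution
to the Yule-Walker system G_k phi = r_k where
  (G_k)_{ij} = rho(|i - j|), (r_k)_i = rho(i), i,j = 1..k.
Equivalently, Durbin-Levinson gives phi_{kk} iteratively:
  phi_{11} = rho(1)
  phi_{kk} = [rho(k) - sum_{j=1..k-1} phi_{k-1,j} rho(k-j)]
            / [1 - sum_{j=1..k-1} phi_{k-1,j} rho(j)],
  phi_{k,j} = phi_{k-1,j} - phi_{kk} phi_{k-1,k-j},  j = 1..k-1.
Step k = 1:
  phi_11 = rho(1) = 0.1475.
Step k = 2:
  phi_22 = [rho(2) - phi_11 rho(1)] / [1 - phi_11 rho(1)] = [-0.2418 - (0.1475)(0.1475)] / [1 - (0.1475)(0.1475)]
         = -0.26355625 / 0.97824375 = -0.269418.
  Update: phi_21 = phi_11 - phi_22 phi_11 = 0.1475 - (-0.269418)(0.1475) = 0.187239.
Step k = 3:
  phi_33 = [rho(3) - phi_21 rho(2) - phi_22 rho(1)] / [1 - phi_21 rho(1) - phi_22 rho(2)]
    numerator   = 0.1599 - (0.187239)(-0.2418) - (-0.269418)(0.1475) = 0.24491354
    denominator = 1 - (0.187239)(0.1475) - (-0.269418)(-0.2418) = 0.90723701
  phi_33 = 0.24491354 / 0.90723701 = 0.27.
Therefore phi_{33} = 0.2700.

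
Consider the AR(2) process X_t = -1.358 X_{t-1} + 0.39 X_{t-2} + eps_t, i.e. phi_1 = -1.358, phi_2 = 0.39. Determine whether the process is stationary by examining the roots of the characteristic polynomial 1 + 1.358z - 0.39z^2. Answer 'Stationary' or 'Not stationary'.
\text{Not stationary}

The AR(p) characteristic polynomial is P(z) = 1 + 1.358z - 0.39z^2.
Stationarity requires all roots to lie outside the unit circle, i.e. |z| > 1 for every root.
Set 1 + (1.358) z + (-0.39) z^2 = 0, i.e. a z^2 + b z + c = 0 with a = -0.39, b = 1.358, c = 1.
Discriminant D = b^2 - 4ac = (1.358)^2 - 4*(-0.39)*1 = 1.844164 - (-1.56) = 3.404164.
D >= 0, so the roots are real: z = (-b +/- sqrt(D)) / (2a) = (-1.358 +/- 1.845038) / (-0.78).
  z_1 = (-1.358 + 1.845038) / (-0.78) = -0.6244,   |z_1| = 0.6244.
  z_2 = (-1.358 - 1.845038) / (-0.78) = 4.1065,   |z_2| = 4.1065.
Moduli of all roots: 0.6244, 4.1065.
All moduli strictly greater than 1? No.
Verdict: Not stationary.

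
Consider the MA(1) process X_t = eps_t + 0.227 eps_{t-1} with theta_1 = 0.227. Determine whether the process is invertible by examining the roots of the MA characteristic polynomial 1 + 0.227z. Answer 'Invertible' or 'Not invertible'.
\text{Invertible}

The MA(q) characteristic polynomial is P(z) = 1 + 0.227z.
Invertibility requires all roots to lie outside the unit circle, i.e. |z| > 1 for every root.
This is linear in z: 1 + (0.227) z = 0  =>  z = -1/(0.227) = -4.405286,  |z| = 4.405286.
Moduli of all roots: 4.4053.
All moduli strictly greater than 1? Yes.
Verdict: Invertible.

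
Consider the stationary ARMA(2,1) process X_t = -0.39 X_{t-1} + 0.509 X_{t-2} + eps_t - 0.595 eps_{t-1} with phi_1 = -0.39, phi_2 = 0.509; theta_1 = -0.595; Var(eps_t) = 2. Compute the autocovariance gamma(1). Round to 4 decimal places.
\gamma(1) = -15.7801

Multiply the model equation by X_{t-k} and take expectations. With theta_0 = psi_0 = 1 and psi_j the MA(infinity) weights, this gives
  gamma(k) - sum_i phi_i gamma(k-i) = c_k,
  c_k = sigma^2 * sum_{j=k..q} theta_j psi_{j-k}   (c_k = 0 for k > q),
using gamma(-m) = gamma(m).
psi-weights needed (psi_j = theta_j + sum_i phi_i psi_{j-i}):
  psi_1 = theta_1 + phi_1 = -0.595 + (-0.39) = -0.985
Right-hand sides:
  c_0 = sigma^2 (1 + theta_1 psi_1) = 2 * (1 + (-0.595)(-0.985)) = 2 * 1.586075 = 3.17215
  c_1 = sigma^2 theta_1 = 2 * (-0.595) = -1.19
  c_2 = 0
Equations for k = 0, 1, 2 (AR order 2, c_2 = 0):
  (E0) gamma(0) = phi_1 gamma(1) + phi_2 gamma(2) + c_0
  (E1) gamma(1) = phi_1 gamma(0) + phi_2 gamma(1) + c_1
  (E2) gamma(2) = phi_1 gamma(1) + phi_2 gamma(0)
From (E1): gamma(1) = A gamma(0) + B with
  A = phi_1 / (1 - phi_2) = -0.39 / 0.491 = -0.794297,   B = c_1 / (1 - phi_2) = -1.19 / 0.491 = -2.423625.
Insert (E2) into (E0): gamma(0) (1 - phi_2^2) = phi_1 (1 + phi_2) gamma(1) + c_0.
  phi_1 (1 + phi_2) = (-0.39)(1.509) = -0.58851,   1 - phi_2^2 = 0.740919.
Replace gamma(1) by A gamma(0) + B and collect gamma(0):
  gamma(0) [0.740919 - (-0.58851)(-0.794297)] = (-0.58851)(-2.423625) + 3.17215
  gamma(0) * 0.273467 = 4.598478
  gamma(0) = 4.598478 / 0.273467 = 16.815472.
  gamma(1) = A gamma(0) + B = (-0.794297)(16.815472) + (-2.423625) = -15.78011.
Therefore gamma(1) = -15.7801 (to 4 decimal places).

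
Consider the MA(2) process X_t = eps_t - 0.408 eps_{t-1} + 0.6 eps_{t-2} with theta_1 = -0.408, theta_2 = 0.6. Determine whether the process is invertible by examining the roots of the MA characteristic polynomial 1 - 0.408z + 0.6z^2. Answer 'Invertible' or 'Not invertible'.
\text{Invertible}

The MA(q) characteristic polynomial is P(z) = 1 - 0.408z + 0.6z^2.
Invertibility requires all roots to lie outside the unit circle, i.e. |z| > 1 for every root.
Set 1 + (-0.408) z + (0.6) z^2 = 0, i.e. a z^2 + b z + c = 0 with a = 0.6, b = -0.408, c = 1.
Discriminant D = b^2 - 4ac = (-0.408)^2 - 4*(0.6)*1 = 0.166464 - (2.4) = -2.233536.
D < 0, so the roots are the complex-conjugate pair z = (-b +/- i sqrt(-D)) / (2a) = 0.34 +/- 1.2454i.
For a conjugate pair |z|^2 = z * conj(z) = (product of roots) = c/a = 1/(0.6) = 1.666667, so |z| = sqrt(1.666667) = 1.291 for both roots.
Moduli of all roots: 1.2910, 1.2910.
All moduli strictly greater than 1? Yes.
Verdict: Invertible.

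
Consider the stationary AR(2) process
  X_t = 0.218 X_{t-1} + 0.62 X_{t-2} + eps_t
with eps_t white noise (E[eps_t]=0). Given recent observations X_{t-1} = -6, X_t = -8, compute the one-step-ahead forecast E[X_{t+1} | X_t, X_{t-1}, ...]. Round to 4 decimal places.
E[X_{t+1} \mid \mathcal F_t] = -5.4640

For an AR(p) model X_t = c + sum_i phi_i X_{t-i} + eps_t, the
one-step-ahead conditional mean is
  E[X_{t+1} | X_t, ...] = c + sum_i phi_i X_{t+1-i}.
Substitute known values:
  E[X_{t+1} | ...] = (0.218) * (-8) + (0.62) * (-6)
                   = -5.4640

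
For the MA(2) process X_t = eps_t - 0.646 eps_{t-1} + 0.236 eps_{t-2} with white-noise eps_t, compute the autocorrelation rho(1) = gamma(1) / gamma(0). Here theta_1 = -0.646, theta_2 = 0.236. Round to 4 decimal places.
\rho(1) = -0.5421

For an MA(q) process with theta_0 = 1, the autocovariance is
  gamma(k) = sigma^2 * sum_{i=0..q-k} theta_i * theta_{i+k},
and rho(k) = gamma(k) / gamma(0). Sigma^2 cancels.
  numerator   = (1)*(-0.646) + (-0.646)*(0.236) = -0.798456.
  denominator = (1)^2 + (-0.646)^2 + (0.236)^2 = 1.473012.
  rho(1) = -0.798456 / 1.473012 = -0.5421.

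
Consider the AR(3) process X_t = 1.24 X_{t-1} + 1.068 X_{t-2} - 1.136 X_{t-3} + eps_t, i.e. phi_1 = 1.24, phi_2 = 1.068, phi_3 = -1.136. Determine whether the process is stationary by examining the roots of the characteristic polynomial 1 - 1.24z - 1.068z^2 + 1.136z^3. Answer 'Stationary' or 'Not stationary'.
\text{Not stationary}

The AR(p) characteristic polynomial is P(z) = 1 - 1.24z - 1.068z^2 + 1.136z^3.
Stationarity requires all roots to lie outside the unit circle, i.e. |z| > 1 for every root.
Degree 3: look for a simple real root z0 first, then factor out (1 - z/z0) and solve the remaining quadratic.
Testing z0 = 1.25: P(1.25) = 1 + (-1.24)(1.25) + (-1.068)(1.25)^2 + (1.136)(1.25)^3
  = 1 + (-1.55) + (-1.66875) + (2.21875) = 0.  So z_0 = 1.25 is a root, |z_0| = 1.25.
Divide out the factor (1 - 0.8 z) = (1 - z/z0) (since 1/z0 = 0.8):
  P(z) = (1 - 0.8 z)(1 + (-0.44) z + (-1.42) z^2)
  [check: z-coef -0.44 - (0.8) = -1.24; z^2-coef -1.42 - (0.8)(-0.44) = -1.068; z^3-coef -(0.8)(-1.42) = 1.136.]
Remaining roots from the quadratic factor 1 + (-0.44) z + (-1.42) z^2:
  Set 1 + (-0.44) z + (-1.42) z^2 = 0, i.e. a z^2 + b z + c = 0 with a = -1.42, b = -0.44, c = 1.
  Discriminant D = b^2 - 4ac = (-0.44)^2 - 4*(-1.42)*1 = 0.1936 - (-5.68) = 5.8736.
  D >= 0, so the roots are real: z = (-b +/- sqrt(D)) / (2a) = (0.44 +/- 2.423551) / (-2.84).
    z_1 = (0.44 + 2.423551) / (-2.84) = -1.0083,   |z_1| = 1.0083.
    z_2 = (0.44 - 2.423551) / (-2.84) = 0.6984,   |z_2| = 0.6984.
Moduli of all roots: 1.2500, 1.0083, 0.6984.
All moduli strictly greater than 1? No.
Verdict: Not stationary.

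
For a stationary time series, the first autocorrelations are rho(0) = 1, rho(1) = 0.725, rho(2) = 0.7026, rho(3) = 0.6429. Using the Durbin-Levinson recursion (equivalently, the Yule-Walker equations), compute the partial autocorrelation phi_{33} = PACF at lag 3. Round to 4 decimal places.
\phi_{33} = 0.1300

The PACF at lag k is phi_{kk}, the last component of the solution
to the Yule-Walker system G_k phi = r_k where
  (G_k)_{ij} = rho(|i - j|), (r_k)_i = rho(i), i,j = 1..k.
Equivalently, Durbin-Levinson gives phi_{kk} iteratively:
  phi_{11} = rho(1)
  phi_{kk} = [rho(k) - sum_{j=1..k-1} phi_{k-1,j} rho(k-j)]
            / [1 - sum_{j=1..k-1} phi_{k-1,j} rho(j)],
  phi_{k,j} = phi_{k-1,j} - phi_{kk} phi_{k-1,k-j},  j = 1..k-1.
Step k = 1:
  phi_11 = rho(1) = 0.725.
Step k = 2:
  phi_22 = [rho(2) - phi_11 rho(1)] / [1 - phi_11 rho(1)] = [0.7026 - (0.725)(0.725)] / [1 - (0.725)(0.725)]
         = 0.176975 / 0.474375 = 0.37307.
  Update: phi_21 = phi_11 - phi_22 phi_11 = 0.725 - (0.37307)(0.725) = 0.454524.
Step k = 3:
  phi_33 = [rho(3) - phi_21 rho(2) - phi_22 rho(1)] / [1 - phi_21 rho(1) - phi_22 rho(2)]
    numerator   = 0.6429 - (0.454524)(0.7026) - (0.37307)(0.725) = 0.05307555
    denominator = 1 - (0.454524)(0.725) - (0.37307)(0.7026) = 0.40835097
  phi_33 = 0.05307555 / 0.40835097 = 0.13.
Therefore phi_{33} = 0.1300.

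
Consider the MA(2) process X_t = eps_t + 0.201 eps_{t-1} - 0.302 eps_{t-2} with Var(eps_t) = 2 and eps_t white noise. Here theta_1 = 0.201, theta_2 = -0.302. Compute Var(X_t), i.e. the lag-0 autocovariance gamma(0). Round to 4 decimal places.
\gamma(0) = 2.2632

For an MA(q) process X_t = eps_t + sum_i theta_i eps_{t-i} with
Var(eps_t) = sigma^2, the variance is
  gamma(0) = sigma^2 * (1 + sum_i theta_i^2).
  sum_i theta_i^2 = (0.201)^2 + (-0.302)^2 = 0.040401 + 0.091204 = 0.131605.
  gamma(0) = 2 * (1 + 0.131605) = 2 * 1.131605 = 2.26321, which rounds to 2.2632.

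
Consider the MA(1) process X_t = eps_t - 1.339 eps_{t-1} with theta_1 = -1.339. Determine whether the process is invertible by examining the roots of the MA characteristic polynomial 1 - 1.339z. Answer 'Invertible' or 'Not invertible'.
\text{Not invertible}

The MA(q) characteristic polynomial is P(z) = 1 - 1.339z.
Invertibility requires all roots to lie outside the unit circle, i.e. |z| > 1 for every root.
This is linear in z: 1 + (-1.339) z = 0  =>  z = -1/(-1.339) = 0.746826,  |z| = 0.746826.
Moduli of all roots: 0.7468.
All moduli strictly greater than 1? No.
Verdict: Not invertible.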